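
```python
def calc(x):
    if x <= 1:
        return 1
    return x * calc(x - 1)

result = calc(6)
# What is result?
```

calc(6) = 6 * 5 * 4 * 3 * 2 * 1 = 720

Answer: 720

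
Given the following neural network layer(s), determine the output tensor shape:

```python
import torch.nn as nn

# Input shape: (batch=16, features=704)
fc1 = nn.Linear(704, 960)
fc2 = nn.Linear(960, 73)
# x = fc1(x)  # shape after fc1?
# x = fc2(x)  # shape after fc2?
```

Input: (16, 704) -> after fc1: (16, 960) -> Output: (16, 73)

Answer: (16, 73)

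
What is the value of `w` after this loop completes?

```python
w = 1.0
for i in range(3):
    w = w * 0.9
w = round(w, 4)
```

Exponential decay: 1.0 * 0.9^3
`w` takes the values: 1.0 → 0.9 → 0.81 → 0.729

Answer: 0.729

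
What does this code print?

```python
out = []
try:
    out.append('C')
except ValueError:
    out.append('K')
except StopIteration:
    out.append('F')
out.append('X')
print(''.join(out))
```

Execution trace: 'C' (try body, no exception) → 'X' (after the try/except). Output: CX

Answer: CX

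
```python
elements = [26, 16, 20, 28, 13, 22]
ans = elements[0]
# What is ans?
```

Trace:
`elements = [26, 16, 20, 28, 13, 22]` → elements = [26, 16, 20, 28, 13, 22]
`ans = elements[0]` → ans = 26
So ans = 26

Answer: 26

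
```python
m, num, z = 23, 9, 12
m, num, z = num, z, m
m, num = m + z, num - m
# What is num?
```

Trace:
`m, num, z = 23, 9, 12` → m = 23; num = 9; z = 12
`m, num, z = num, z, m` → m = 9; num = 12; z = 23
`m, num = m + z, num - m` → m = 32; num = 3
So num = 3

Answer: 3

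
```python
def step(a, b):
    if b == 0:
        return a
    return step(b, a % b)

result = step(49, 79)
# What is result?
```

step(49, 79) -> step(79, 49) -> step(49, 30) -> step(30, 19) -> step(19, 11) -> step(11, 8) -> step(8, 3) -> step(3, 2) -> step(2, 1) -> step(1, 0) -> 1

Answer: 1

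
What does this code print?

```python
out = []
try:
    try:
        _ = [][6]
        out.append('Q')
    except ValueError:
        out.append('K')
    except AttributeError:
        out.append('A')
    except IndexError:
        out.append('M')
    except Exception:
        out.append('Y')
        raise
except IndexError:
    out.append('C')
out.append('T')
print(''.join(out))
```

Execution trace: 'M' (except IndexError) → 'T' (after the try/except). Output: MT

Answer: MT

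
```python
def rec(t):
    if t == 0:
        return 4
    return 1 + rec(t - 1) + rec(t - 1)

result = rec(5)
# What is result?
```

rec(t) = 1 + 2·rec(t-1), rec(0)=4. Closed form: (4+1)·2^5 - 1 = 159.

Answer: 159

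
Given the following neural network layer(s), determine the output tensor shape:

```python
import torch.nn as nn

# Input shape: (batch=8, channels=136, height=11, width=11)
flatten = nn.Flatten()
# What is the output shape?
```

Input: (8, 136, 11, 11) -> Output: (8, 16456)

Answer: (8, 16456)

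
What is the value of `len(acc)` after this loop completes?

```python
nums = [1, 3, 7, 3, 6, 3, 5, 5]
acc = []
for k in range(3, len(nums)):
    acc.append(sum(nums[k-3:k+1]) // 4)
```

Number of 4-element averages
`acc` takes the values: [] → [3] → [3, 4] → [3, 4, 4] → [3, 4, 4, 4] → [3, 4, 4, 4, 4]
So `len(acc)` = 5

Answer: 5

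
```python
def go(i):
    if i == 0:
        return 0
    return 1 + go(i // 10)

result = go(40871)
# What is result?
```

Count of digits of 40871: 5

Answer: 5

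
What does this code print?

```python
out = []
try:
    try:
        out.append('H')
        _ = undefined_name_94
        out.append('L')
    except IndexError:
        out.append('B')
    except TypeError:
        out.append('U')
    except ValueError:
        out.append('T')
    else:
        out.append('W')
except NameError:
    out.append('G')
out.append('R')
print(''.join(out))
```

Execution trace: 'H' (try body) → 'G' (outer except NameError) → 'R' (after the try/except). Output: HGR

Answer: HGR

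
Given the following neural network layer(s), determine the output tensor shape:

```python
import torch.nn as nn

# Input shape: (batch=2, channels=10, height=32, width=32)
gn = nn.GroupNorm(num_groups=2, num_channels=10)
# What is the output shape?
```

Input: (2, 10, 32, 32) -> Output: (2, 10, 32, 32)

Answer: (2, 10, 32, 32)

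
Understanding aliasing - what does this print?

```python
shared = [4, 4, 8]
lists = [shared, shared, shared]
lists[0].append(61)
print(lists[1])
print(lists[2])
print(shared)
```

Key concept: list of same reference.
Step by step:
`shared = [4, 4, 8]` → shared = [4, 4, 8]
`lists = [shared, shared, shared]` → lists = [[4, 4, 8], [4, 4, 8], [4, 4, 8]]
`lists[0].append(61)` → shared = [4, 4, 8, 61]; lists = [[4, 4, 8, 61], [4, 4, 8, 61], [4, 4, 8, 61]]
`print(lists[1])` → prints [4, 4, 8, 61]
`print(lists[2])` → prints [4, 4, 8, 61]
`print(shared)` → prints [4, 4, 8, 61]

Answer:
[4, 4, 8, 61]
[4, 4, 8, 61]
[4, 4, 8, 61]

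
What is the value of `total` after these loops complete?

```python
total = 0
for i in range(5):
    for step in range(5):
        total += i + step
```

Sum of all i+step for i,step in 5x5
`total` takes the values: 0 → 1 → 3 → 6 → 10 → 11 → 13 → 16 → 20 → 25 → 27 → 30 → 34 → 39 → 45 → 48 → 52 → 57 → 63 → 70 → 74 → 79 → 85 → 92 → 100

Answer: 100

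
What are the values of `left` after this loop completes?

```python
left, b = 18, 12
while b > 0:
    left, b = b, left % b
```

GCD of 18 and 12
`left` takes the values: 18 → 12 → 6

Answer: 6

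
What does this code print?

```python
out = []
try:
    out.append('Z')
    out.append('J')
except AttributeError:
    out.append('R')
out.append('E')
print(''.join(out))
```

Execution trace: 'Z' (try body) → 'J' (try body, no exception) → 'E' (after the try/except). Output: ZJE

Answer: ZJE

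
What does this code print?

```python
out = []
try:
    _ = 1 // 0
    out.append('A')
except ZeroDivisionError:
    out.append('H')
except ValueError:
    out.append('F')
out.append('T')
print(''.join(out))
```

Execution trace: 'H' (except ZeroDivisionError) → 'T' (after the try/except). Output: HT

Answer: HT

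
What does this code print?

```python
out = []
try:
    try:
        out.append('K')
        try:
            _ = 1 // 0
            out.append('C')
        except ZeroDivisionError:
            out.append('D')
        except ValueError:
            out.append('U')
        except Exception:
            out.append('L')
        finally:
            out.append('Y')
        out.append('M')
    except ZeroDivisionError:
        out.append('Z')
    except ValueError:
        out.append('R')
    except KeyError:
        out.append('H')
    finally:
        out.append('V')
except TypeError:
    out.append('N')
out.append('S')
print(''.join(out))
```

Execution trace: 'K' (try body) → 'D' (inner except ZeroDivisionError) → 'Y' (inner finally) → 'M' (try body, no exception) → 'V' (finally) → 'S' (after the try/except). Output: KDYMVS

Answer: KDYMVS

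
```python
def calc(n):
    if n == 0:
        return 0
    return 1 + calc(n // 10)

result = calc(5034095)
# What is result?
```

Count of digits of 5034095: 7

Answer: 7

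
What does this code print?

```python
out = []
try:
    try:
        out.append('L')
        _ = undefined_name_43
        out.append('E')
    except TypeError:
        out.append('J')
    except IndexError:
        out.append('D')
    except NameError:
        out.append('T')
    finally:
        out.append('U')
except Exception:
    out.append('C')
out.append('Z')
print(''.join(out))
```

Execution trace: 'L' (inner try body) → 'T' (inner except NameError) → 'U' (inner finally) → 'Z' (after the try/except). Output: LTUZ

Answer: LTUZ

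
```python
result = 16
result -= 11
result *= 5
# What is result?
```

Trace:
`result = 16` → result = 16
`result -= 11` → result = 5
`result *= 5` → result = 25
So result = 25

Answer: 25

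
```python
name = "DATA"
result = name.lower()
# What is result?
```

Trace:
`name = "DATA"` → name = 'DATA'
`result = name.lower()` → result = 'data'
So result = 'data'

Answer: 'data'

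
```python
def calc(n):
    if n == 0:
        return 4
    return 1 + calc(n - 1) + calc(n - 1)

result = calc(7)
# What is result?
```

calc(n) = 1 + 2·calc(n-1), calc(0)=4. Closed form: (4+1)·2^7 - 1 = 639.

Answer: 639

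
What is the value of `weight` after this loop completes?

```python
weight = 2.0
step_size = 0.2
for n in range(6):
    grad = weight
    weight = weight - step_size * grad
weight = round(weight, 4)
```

Gradient descent: w = 2.0 * (1 - 0.2)^6
`weight` takes the values: 2.0 → 1.6 → 1.28 → 1.024 → 0.8192 → 0.65536 → 0.524288 → 0.5243

Answer: 0.5243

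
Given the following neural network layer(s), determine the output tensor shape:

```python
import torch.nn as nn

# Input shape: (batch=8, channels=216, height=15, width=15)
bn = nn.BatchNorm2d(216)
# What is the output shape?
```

Input: (8, 216, 15, 15) -> Output: (8, 216, 15, 15)

Answer: (8, 216, 15, 15)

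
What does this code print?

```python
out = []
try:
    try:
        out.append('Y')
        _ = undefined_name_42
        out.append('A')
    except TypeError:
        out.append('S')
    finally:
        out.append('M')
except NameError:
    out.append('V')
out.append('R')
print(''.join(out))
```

Execution trace: 'Y' (try body) → 'M' (finally) → 'V' (outer except NameError) → 'R' (after the try/except). Output: YMVR

Answer: YMVR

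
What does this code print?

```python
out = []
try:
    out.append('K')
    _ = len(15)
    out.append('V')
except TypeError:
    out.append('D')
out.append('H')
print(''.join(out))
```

Execution trace: 'K' (try body) → 'D' (except TypeError) → 'H' (after the try/except). Output: KDH

Answer: KDH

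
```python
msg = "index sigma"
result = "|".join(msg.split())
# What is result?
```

Trace:
`msg = "index sigma"` → msg = 'index sigma'
`result = "|".join(msg.split())` → result = 'index|sigma'
So result = 'index|sigma'

Answer: 'index|sigma'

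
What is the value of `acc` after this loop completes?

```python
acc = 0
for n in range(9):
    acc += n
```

Sum of 0 to 8 = 36
`acc` takes the values: 0 → 1 → 3 → 6 → 10 → 15 → 21 → 28 → 36

Answer: 36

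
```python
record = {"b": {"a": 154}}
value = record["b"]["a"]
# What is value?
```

Trace:
`record = {"b": {"a": 154}}` → record = {'b': {'a': 154}}
`value = record["b"]["a"]` → value = 154
So value = 154

Answer: 154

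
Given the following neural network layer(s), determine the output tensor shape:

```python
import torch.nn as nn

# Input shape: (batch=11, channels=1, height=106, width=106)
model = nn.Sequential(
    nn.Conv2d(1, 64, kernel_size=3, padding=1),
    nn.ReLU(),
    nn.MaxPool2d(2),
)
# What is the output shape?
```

Input: (11, 1, 106, 106) -> after Conv2d: (11, 64, 106, 106) -> after ReLU: (11, 64, 106, 106) -> Output: (11, 64, 53, 53)

Answer: (11, 64, 53, 53)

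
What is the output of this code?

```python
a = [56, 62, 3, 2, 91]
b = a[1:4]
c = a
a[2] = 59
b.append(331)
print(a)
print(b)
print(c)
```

Key concept: slice vs alias.
Step by step:
`a = [56, 62, 3, 2, 91]` → a = [56, 62, 3, 2, 91]
`b = a[1:4]` → b = [62, 3, 2]
`c = a` → c = [56, 62, 3, 2, 91] (same object as a)
`a[2] = 59` → a = [56, 62, 59, 2, 91] (same object as c); c = [56, 62, 59, 2, 91] (same object as a)
`b.append(331)` → b = [62, 3, 2, 331]
`print(a)` → prints [56, 62, 59, 2, 91]
`print(b)` → prints [62, 3, 2, 331]
`print(c)` → prints [56, 62, 59, 2, 91]

Answer:
[56, 62, 59, 2, 91]
[62, 3, 2, 331]
[56, 62, 59, 2, 91]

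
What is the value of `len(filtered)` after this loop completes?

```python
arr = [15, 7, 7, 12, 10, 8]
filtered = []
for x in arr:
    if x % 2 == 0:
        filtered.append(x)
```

Count even numbers in [15, 7, 7, 12, 10, 8]
`filtered` takes the values: [] → [12] → [12, 10] → [12, 10, 8]
So `len(filtered)` = 3

Answer: 3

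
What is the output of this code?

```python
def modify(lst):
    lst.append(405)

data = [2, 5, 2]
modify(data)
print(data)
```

Key concept: function modifies passed list.
Step by step:
`data = [2, 5, 2]` → data = [2, 5, 2]
`modify(data)` → data = [2, 5, 2, 405]
`print(data)` → prints [2, 5, 2, 405]

Answer: [2, 5, 2, 405]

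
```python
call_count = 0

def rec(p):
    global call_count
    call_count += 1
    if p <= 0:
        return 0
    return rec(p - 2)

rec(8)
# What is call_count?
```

Linear recursion stepping by 2: 5 calls from p=8 down to ≤0.

Answer: 5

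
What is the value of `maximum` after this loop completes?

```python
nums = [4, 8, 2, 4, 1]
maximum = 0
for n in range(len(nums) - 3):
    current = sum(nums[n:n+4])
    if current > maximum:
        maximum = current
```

Max sum of 4-element window in [4, 8, 2, 4, 1]
`maximum` takes the values: 0 → 18

Answer: 18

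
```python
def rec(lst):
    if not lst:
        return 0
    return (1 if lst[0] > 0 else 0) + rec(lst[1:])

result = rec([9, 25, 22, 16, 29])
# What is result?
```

Count of positive elements in [9, 25, 22, 16, 29] = 5

Answer: 5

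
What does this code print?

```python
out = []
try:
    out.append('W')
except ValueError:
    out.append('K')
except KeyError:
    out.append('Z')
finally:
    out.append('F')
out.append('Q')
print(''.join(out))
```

Execution trace: 'W' (try body, no exception) → 'F' (finally) → 'Q' (after the try/except). Output: WFQ

Answer: WFQ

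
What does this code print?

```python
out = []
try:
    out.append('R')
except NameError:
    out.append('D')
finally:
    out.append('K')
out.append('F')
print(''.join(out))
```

Execution trace: 'R' (try body, no exception) → 'K' (finally) → 'F' (after the try/except). Output: RKF

Answer: RKF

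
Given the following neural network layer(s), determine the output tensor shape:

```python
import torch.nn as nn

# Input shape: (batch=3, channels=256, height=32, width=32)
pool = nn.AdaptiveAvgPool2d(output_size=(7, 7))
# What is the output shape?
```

Input: (3, 256, 32, 32) -> Output: (3, 256, 7, 7)

Answer: (3, 256, 7, 7)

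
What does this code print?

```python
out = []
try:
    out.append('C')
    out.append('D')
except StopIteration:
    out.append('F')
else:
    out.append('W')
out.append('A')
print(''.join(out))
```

Execution trace: 'C' (try body) → 'D' (try body, no exception) → 'W' (else) → 'A' (after the try/except). Output: CDWA

Answer: CDWA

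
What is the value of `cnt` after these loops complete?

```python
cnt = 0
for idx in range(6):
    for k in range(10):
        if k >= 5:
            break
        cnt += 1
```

Inner breaks at 5, outer runs 6 times
`cnt` takes the values: 0 → 1 → 2 → 3 → 4 → 5 → 6 → 7 → 8 → 9 → 10 → 11 → 12 → 13 → 14 → 15 → 16 → 17 → 18 → 19 → 20 → 21 → 22 → 23 → 24 → 25 → 26 → 27 → 28 → 29 → 30

Answer: 30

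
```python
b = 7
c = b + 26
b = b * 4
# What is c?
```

Trace:
`b = 7` → b = 7
`c = b + 26` → c = 33
`b = b * 4` → b = 28
So c = 33

Answer: 33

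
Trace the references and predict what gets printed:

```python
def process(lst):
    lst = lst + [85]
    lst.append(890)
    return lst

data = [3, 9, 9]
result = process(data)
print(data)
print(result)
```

Key concept: rebinding parameter vs mutation.
Step by step:
`data = [3, 9, 9]` → data = [3, 9, 9]
`result = process(data)` → result = [3, 9, 9, 85, 890]
`print(data)` → prints [3, 9, 9]
`print(result)` → prints [3, 9, 9, 85, 890]

Answer:
[3, 9, 9]
[3, 9, 9, 85, 890]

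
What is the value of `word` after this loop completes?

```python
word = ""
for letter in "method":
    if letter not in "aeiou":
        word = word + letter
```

Remove vowels from 'method'
`word` takes the values: "" → "m" → "mt" → "mth" → "mthd"

Answer: "mthd"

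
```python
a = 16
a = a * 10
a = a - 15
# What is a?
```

Trace:
`a = 16` → a = 16
`a = a * 10` → a = 160
`a = a - 15` → a = 145
So a = 145

Answer: 145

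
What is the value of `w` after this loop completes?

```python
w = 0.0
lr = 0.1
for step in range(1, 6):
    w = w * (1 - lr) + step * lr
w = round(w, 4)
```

Moving average with lr=0.1
`w` takes the values: 0.0 → 0.1 → 0.29 → 0.561 → 0.9049 → 1.31441 → 1.3144

Answer: 1.3144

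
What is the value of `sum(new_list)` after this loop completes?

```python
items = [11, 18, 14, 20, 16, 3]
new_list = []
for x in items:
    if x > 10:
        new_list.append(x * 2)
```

Sum of doubled values > 10
`new_list` takes the values: [] → [22] → [22, 36] → [22, 36, 28] → [22, 36, 28, 40] → [22, 36, 28, 40, 32]
So `sum(new_list)` = 158

Answer: 158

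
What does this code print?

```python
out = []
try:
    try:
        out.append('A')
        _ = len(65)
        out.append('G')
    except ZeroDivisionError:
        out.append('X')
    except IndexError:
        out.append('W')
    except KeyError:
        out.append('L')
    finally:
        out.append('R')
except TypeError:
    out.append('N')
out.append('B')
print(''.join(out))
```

Execution trace: 'A' (try body) → 'R' (finally) → 'N' (outer except TypeError) → 'B' (after the try/except). Output: ARNB

Answer: ARNB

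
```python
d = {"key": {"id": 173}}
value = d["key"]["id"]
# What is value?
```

Trace:
`d = {"key": {"id": 173}}` → d = {'key': {'id': 173}}
`value = d["key"]["id"]` → value = 173
So value = 173

Answer: 173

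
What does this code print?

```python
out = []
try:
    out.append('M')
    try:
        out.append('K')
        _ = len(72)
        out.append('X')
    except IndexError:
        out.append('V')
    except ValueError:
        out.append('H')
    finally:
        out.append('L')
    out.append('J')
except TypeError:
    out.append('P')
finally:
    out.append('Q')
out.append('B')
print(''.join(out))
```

Execution trace: 'M' (try body) → 'K' (inner try body) → 'L' (inner finally) → 'P' (except TypeError) → 'Q' (finally) → 'B' (after the try/except). Output: MKLPQB

Answer: MKLPQB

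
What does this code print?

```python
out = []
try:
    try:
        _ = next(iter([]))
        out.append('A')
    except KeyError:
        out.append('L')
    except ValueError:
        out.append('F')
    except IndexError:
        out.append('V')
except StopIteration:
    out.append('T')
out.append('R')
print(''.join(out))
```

Execution trace: 'T' (outer except StopIteration) → 'R' (after the try/except). Output: TR

Answer: TR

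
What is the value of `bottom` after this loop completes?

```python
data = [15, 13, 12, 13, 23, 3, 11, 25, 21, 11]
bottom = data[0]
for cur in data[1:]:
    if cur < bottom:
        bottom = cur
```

Minimum of [15, 13, 12, 13, 23, 3, 11, 25, 21, 11]
`bottom` takes the values: 15 → 13 → 12 → 3

Answer: 3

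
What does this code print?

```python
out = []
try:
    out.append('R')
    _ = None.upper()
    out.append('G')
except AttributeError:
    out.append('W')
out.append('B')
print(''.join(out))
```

Execution trace: 'R' (try body) → 'W' (except AttributeError) → 'B' (after the try/except). Output: RWB

Answer: RWB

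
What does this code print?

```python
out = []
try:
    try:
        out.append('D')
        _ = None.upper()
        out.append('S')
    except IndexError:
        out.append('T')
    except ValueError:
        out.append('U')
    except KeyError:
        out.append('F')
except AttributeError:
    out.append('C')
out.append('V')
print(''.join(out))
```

Execution trace: 'D' (try body) → 'C' (outer except AttributeError) → 'V' (after the try/except). Output: DCV

Answer: DCV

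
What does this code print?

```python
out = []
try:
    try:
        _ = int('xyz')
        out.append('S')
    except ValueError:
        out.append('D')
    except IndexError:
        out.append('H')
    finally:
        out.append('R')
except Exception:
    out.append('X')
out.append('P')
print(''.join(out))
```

Execution trace: 'D' (inner except ValueError) → 'R' (inner finally) → 'P' (after the try/except). Output: DRP

Answer: DRP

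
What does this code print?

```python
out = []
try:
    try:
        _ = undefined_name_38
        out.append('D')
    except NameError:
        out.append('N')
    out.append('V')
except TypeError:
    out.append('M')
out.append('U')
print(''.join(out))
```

Execution trace: 'N' (inner except NameError) → 'V' (try body, no exception) → 'U' (after the try/except). Output: NVU

Answer: NVU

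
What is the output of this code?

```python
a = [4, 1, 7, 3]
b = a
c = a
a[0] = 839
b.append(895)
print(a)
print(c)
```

Key concept: multiple aliases.
Step by step:
`a = [4, 1, 7, 3]` → a = [4, 1, 7, 3]
`b = a` → b = [4, 1, 7, 3] (same object as a)
`c = a` → c = [4, 1, 7, 3] (same object as a, b)
`a[0] = 839` → a = [839, 1, 7, 3] (same object as b, c); b = [839, 1, 7, 3] (same object as a, c); c = [839, 1, 7, 3] (same object as a, b)
`b.append(895)` → a = [839, 1, 7, 3, 895] (same object as b, c); b = [839, 1, 7, 3, 895] (same object as a, c); c = [839, 1, 7, 3, 895] (same object as a, b)
`print(a)` → prints [839, 1, 7, 3, 895]
`print(c)` → prints [839, 1, 7, 3, 895]

Answer:
[839, 1, 7, 3, 895]
[839, 1, 7, 3, 895]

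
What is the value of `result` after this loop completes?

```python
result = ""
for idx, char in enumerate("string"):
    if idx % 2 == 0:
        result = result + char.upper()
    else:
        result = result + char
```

Uppercase even positions in 'string'
`result` takes the values: "" → "S" → "St" → "StR" → "StRi" → "StRiN" → "StRiNg"

Answer: "StRiNg"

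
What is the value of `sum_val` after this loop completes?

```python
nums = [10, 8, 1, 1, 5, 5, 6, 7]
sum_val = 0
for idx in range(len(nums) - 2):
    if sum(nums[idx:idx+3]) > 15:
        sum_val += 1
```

Count windows with sum > 15
`sum_val` takes the values: 0 → 1 → 2 → 3

Answer: 3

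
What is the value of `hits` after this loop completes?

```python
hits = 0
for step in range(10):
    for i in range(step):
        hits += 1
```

Triangle number: 0+1+2+...+9
`hits` takes the values: 0 → 1 → 2 → 3 → 4 → 5 → 6 → 7 → 8 → 9 → 10 → 11 → 12 → 13 → 14 → 15 → 16 → 17 → 18 → 19 → 20 → 21 → 22 → 23 → 24 → 25 → 26 → 27 → 28 → 29 → … → 41 → 42 → 43 → 44 → 45

Answer: 45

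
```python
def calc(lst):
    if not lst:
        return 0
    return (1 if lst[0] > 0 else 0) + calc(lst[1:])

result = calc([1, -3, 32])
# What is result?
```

Count of positive elements in [1, -3, 32] = 2

Answer: 2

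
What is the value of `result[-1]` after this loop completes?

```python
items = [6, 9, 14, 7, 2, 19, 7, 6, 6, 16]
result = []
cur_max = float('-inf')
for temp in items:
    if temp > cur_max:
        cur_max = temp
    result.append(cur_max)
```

Running max ends at 19
`result` takes the values: [] → [6] → [6, 9] → [6, 9, 14] → [6, 9, 14, 14] → [6, 9, 14, 14, 14] → [6, 9, 14, 14, 14, 19] → [6, 9, 14, 14, 14, 19, 19] → [6, 9, 14, 14, 14, 19, 19, 19] → [6, 9, 14, 14, 14, 19, 19, 19, 19] → [6, 9, 14, 14, 14, 19, 19, 19, 19, 19]
So `result[-1]` = 19

Answer: 19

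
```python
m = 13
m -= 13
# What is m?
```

Trace:
`m = 13` → m = 13
`m -= 13` → m = 0
So m = 0

Answer: 0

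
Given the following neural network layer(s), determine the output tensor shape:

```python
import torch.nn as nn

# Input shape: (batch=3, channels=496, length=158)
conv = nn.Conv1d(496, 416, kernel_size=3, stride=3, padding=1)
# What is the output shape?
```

Input: (3, 496, 158) -> Output: (3, 416, 53)

Answer: (3, 416, 53)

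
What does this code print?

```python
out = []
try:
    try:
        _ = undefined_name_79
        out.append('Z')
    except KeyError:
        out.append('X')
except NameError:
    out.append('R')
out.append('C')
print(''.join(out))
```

Execution trace: 'R' (outer except NameError) → 'C' (after the try/except). Output: RC

Answer: RC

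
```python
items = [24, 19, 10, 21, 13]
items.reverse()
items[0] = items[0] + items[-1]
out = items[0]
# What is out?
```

Trace:
`items = [24, 19, 10, 21, 13]` → items = [24, 19, 10, 21, 13]
`items.reverse()` → items = [13, 21, 10, 19, 24]
`items[0] = items[0] + items[-1]` → items = [37, 21, 10, 19, 24]
`out = items[0]` → out = 37
So out = 37

Answer: 37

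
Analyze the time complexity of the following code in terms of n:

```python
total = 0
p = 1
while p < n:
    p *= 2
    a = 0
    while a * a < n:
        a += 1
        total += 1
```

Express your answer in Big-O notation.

Each loop level contributes: log n × √n. Multiplying the contributions gives O(√n log n).

Answer: O(√n log n)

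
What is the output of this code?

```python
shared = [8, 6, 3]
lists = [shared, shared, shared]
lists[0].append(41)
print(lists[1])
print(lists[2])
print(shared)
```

Key concept: list of same reference.
Step by step:
`shared = [8, 6, 3]` → shared = [8, 6, 3]
`lists = [shared, shared, shared]` → lists = [[8, 6, 3], [8, 6, 3], [8, 6, 3]]
`lists[0].append(41)` → shared = [8, 6, 3, 41]; lists = [[8, 6, 3, 41], [8, 6, 3, 41], [8, 6, 3, 41]]
`print(lists[1])` → prints [8, 6, 3, 41]
`print(lists[2])` → prints [8, 6, 3, 41]
`print(shared)` → prints [8, 6, 3, 41]

Answer:
[8, 6, 3, 41]
[8, 6, 3, 41]
[8, 6, 3, 41]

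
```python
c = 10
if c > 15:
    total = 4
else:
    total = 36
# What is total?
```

Trace:
`c = 10` → c = 10
`if c > 15: ...` → c > 15 is False, take else branch → total = 36
So total = 36

Answer: 36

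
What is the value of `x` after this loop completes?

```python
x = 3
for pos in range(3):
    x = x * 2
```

Multiply by 2, 3 times: 3 * 2^3 = 24
`x` takes the values: 3 → 6 → 12 → 24

Answer: 24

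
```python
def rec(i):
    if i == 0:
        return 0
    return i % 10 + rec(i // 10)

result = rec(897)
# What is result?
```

Sum of digits of 897: 7 + 9 + 8 = 24

Answer: 24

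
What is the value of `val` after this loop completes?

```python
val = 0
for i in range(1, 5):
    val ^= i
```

XOR of 1 to 4
`val` takes the values: 0 → 1 → 3 → 0 → 4

Answer: 4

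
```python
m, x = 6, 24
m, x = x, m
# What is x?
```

Trace:
`m, x = 6, 24` → m = 6; x = 24
`m, x = x, m` → m = 24; x = 6
So x = 6

Answer: 6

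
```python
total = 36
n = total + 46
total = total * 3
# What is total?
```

Trace:
`total = 36` → total = 36
`n = total + 46` → n = 82
`total = total * 3` → total = 108
So total = 108

Answer: 108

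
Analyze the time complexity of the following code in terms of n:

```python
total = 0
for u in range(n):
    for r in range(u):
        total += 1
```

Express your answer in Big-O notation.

Each loop level contributes: n × n. Multiplying the contributions gives O(n^2).

Answer: O(n^2)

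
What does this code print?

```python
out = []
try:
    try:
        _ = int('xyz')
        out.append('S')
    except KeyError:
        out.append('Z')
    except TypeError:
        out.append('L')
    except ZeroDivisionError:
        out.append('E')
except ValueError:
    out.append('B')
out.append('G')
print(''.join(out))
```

Execution trace: 'B' (outer except ValueError) → 'G' (after the try/except). Output: BG

Answer: BG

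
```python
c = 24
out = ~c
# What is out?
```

Trace:
`c = 24` → c = 24
`out = ~c` → out = -25
So out = -25

Answer: -25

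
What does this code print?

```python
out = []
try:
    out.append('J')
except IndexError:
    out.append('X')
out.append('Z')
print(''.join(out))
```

Execution trace: 'J' (try body, no exception) → 'Z' (after the try/except). Output: JZ

Answer: JZ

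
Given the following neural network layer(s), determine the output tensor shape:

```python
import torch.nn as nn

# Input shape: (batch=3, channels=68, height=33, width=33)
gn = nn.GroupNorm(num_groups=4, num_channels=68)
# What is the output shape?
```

Input: (3, 68, 33, 33) -> Output: (3, 68, 33, 33)

Answer: (3, 68, 33, 33)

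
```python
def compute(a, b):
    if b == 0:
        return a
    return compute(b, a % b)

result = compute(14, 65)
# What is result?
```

compute(14, 65) -> compute(65, 14) -> compute(14, 9) -> compute(9, 5) -> compute(5, 4) -> compute(4, 1) -> compute(1, 0) -> 1

Answer: 1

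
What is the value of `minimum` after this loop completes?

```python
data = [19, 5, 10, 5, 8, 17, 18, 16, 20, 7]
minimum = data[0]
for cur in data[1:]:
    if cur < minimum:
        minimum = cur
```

Minimum of [19, 5, 10, 5, 8, 17, 18, 16, 20, 7]
`minimum` takes the values: 19 → 5

Answer: 5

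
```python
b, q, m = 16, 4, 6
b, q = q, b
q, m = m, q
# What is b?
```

Trace:
`b, q, m = 16, 4, 6` → b = 16; q = 4; m = 6
`b, q = q, b` → b = 4; q = 16
`q, m = m, q` → q = 6; m = 16
So b = 4

Answer: 4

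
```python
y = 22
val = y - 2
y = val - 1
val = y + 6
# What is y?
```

Trace:
`y = 22` → y = 22
`val = y - 2` → val = 20
`y = val - 1` → y = 19
`val = y + 6` → val = 25
So y = 19

Answer: 19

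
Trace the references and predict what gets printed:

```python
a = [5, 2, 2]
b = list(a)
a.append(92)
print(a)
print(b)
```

Key concept: list() constructor creates copy.
Step by step:
`a = [5, 2, 2]` → a = [5, 2, 2]
`b = list(a)` → b = [5, 2, 2]
`a.append(92)` → a = [5, 2, 2, 92]
`print(a)` → prints [5, 2, 2, 92]
`print(b)` → prints [5, 2, 2]

Answer:
[5, 2, 2, 92]
[5, 2, 2]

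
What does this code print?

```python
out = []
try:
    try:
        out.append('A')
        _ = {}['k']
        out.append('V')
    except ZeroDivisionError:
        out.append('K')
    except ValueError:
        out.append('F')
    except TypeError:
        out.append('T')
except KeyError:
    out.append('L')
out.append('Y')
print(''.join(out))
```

Execution trace: 'A' (try body) → 'L' (outer except KeyError) → 'Y' (after the try/except). Output: ALY

Answer: ALY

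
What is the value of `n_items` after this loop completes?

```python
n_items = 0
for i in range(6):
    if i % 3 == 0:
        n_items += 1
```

Count numbers divisible by 3 in range(6)
`n_items` takes the values: 0 → 1 → 2

Answer: 2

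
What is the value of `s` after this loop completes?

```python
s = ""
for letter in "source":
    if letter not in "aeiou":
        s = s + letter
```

Remove vowels from 'source'
`s` takes the values: "" → "s" → "sr" → "src"

Answer: "src"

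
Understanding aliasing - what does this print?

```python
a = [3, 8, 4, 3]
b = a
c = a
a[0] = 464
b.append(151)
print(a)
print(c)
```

Key concept: multiple aliases.
Step by step:
`a = [3, 8, 4, 3]` → a = [3, 8, 4, 3]
`b = a` → b = [3, 8, 4, 3] (same object as a)
`c = a` → c = [3, 8, 4, 3] (same object as a, b)
`a[0] = 464` → a = [464, 8, 4, 3] (same object as b, c); b = [464, 8, 4, 3] (same object as a, c); c = [464, 8, 4, 3] (same object as a, b)
`b.append(151)` → a = [464, 8, 4, 3, 151] (same object as b, c); b = [464, 8, 4, 3, 151] (same object as a, c); c = [464, 8, 4, 3, 151] (same object as a, b)
`print(a)` → prints [464, 8, 4, 3, 151]
`print(c)` → prints [464, 8, 4, 3, 151]

Answer:
[464, 8, 4, 3, 151]
[464, 8, 4, 3, 151]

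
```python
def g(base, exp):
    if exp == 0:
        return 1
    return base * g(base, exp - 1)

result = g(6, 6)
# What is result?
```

g(6, 6) = 6 * 6 * 6 * 6 * 6 * 6 = 46656

Answer: 46656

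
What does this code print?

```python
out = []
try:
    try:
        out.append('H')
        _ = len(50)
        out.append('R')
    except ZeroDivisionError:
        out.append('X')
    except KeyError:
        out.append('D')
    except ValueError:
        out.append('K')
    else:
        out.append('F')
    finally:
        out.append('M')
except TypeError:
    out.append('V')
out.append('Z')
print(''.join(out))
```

Execution trace: 'H' (try body) → 'M' (finally) → 'V' (outer except TypeError) → 'Z' (after the try/except). Output: HMVZ

Answer: HMVZ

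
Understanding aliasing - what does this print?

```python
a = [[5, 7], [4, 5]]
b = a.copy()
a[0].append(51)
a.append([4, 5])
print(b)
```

Key concept: shallow copy with nested lists.
Step by step:
`a = [[5, 7], [4, 5]]` → a = [[5, 7], [4, 5]]
`b = a.copy()` → b = [[5, 7], [4, 5]]
`a[0].append(51)` → a = [[5, 7, 51], [4, 5]]; b = [[5, 7, 51], [4, 5]]
`a.append([4, 5])` → a = [[5, 7, 51], [4, 5], [4, 5]]
`print(b)` → prints [[5, 7, 51], [4, 5]]

Answer: [[5, 7, 51], [4, 5]]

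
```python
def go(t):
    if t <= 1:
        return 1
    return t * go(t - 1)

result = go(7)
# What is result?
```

go(7) = 7 * 6 * 5 * 4 * 3 * 2 * 1 = 5040

Answer: 5040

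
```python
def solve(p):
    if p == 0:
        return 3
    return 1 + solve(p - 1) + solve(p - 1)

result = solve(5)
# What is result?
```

solve(p) = 1 + 2·solve(p-1), solve(0)=3. Closed form: (3+1)·2^5 - 1 = 127.

Answer: 127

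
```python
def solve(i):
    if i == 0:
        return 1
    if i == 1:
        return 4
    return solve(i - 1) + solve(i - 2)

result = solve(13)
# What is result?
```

Build up from base cases: solve(0)=1, solve(1)=4, solve(2)=5, solve(3)=9, solve(4)=14, solve(5)=23, solve(6)=37, ..., solve(13)=1076

Answer: 1076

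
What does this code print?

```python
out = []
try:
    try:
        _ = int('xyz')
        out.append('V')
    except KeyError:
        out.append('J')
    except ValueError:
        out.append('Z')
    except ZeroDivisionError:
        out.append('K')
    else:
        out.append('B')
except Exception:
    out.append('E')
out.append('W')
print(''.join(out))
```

Execution trace: 'Z' (inner except ValueError) → 'W' (after the try/except). Output: ZW

Answer: ZW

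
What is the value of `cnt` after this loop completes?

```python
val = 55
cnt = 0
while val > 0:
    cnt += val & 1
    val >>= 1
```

Count set bits in 55 (binary: 0b110111)
`cnt` takes the values: 0 → 1 → 2 → 3 → 4 → 5

Answer: 5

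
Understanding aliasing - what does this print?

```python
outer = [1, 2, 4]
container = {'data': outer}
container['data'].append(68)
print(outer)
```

Key concept: dict holds reference to list.
Step by step:
`outer = [1, 2, 4]` → outer = [1, 2, 4]
`container = {'data': outer}` → container = {'data': [1, 2, 4]}
`container['data'].append(68)` → outer = [1, 2, 4, 68]; container = {'data': [1, 2, 4, 68]}
`print(outer)` → prints [1, 2, 4, 68]

Answer: [1, 2, 4, 68]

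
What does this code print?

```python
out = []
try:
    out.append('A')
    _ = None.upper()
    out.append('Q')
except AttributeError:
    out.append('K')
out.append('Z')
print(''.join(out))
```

Execution trace: 'A' (try body) → 'K' (except AttributeError) → 'Z' (after the try/except). Output: AKZ

Answer: AKZ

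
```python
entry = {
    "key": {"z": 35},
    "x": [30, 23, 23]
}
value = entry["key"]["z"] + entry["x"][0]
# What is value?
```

Trace:
`entry = { ...` → entry = {'key': {'z': 35}, 'x': [30, 23, 23]}
`value = entry["key"]["z"] + entry["x"][0]` → value = 65
So value = 65

Answer: 65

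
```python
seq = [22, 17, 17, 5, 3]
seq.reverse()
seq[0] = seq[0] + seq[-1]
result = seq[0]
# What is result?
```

Trace:
`seq = [22, 17, 17, 5, 3]` → seq = [22, 17, 17, 5, 3]
`seq.reverse()` → seq = [3, 5, 17, 17, 22]
`seq[0] = seq[0] + seq[-1]` → seq = [25, 5, 17, 17, 22]
`result = seq[0]` → result = 25
So result = 25

Answer: 25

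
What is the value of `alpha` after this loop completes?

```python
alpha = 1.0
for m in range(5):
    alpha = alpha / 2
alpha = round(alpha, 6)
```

Halving LR 5 times: 1 / 2^5
`alpha` takes the values: 1.0 → 0.5 → 0.25 → 0.125 → 0.0625 → 0.03125

Answer: 0.03125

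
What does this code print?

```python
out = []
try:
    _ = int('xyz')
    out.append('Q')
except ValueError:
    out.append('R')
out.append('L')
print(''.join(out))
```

Execution trace: 'R' (except ValueError) → 'L' (after the try/except). Output: RL

Answer: RL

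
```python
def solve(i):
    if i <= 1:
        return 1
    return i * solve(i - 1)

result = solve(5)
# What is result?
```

solve(5) = 5 * 4 * 3 * 2 * 1 = 120

Answer: 120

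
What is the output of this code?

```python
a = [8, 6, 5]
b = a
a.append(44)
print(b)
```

Key concept: basic list aliasing.
Step by step:
`a = [8, 6, 5]` → a = [8, 6, 5]
`b = a` → b = [8, 6, 5] (same object as a)
`a.append(44)` → a = [8, 6, 5, 44] (same object as b); b = [8, 6, 5, 44] (same object as a)
`print(b)` → prints [8, 6, 5, 44]

Answer: [8, 6, 5, 44]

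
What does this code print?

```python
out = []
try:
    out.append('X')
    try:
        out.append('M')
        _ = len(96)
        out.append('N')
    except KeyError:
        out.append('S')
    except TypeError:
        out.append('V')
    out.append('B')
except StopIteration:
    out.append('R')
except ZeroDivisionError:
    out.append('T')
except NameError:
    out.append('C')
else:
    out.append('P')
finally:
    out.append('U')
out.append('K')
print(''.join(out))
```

Execution trace: 'X' (try body) → 'M' (inner try body) → 'V' (inner except TypeError) → 'B' (try body, no exception) → 'P' (else) → 'U' (finally) → 'K' (after the try/except). Output: XMVBPUK

Answer: XMVBPUK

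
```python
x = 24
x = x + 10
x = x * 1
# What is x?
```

Trace:
`x = 24` → x = 24
`x = x + 10` → x = 34
`x = x * 1` → x = 34
So x = 34

Answer: 34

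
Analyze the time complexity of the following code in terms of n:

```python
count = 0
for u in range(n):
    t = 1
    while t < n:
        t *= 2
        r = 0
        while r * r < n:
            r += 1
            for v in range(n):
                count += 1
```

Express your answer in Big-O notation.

Each loop level contributes: n × log n × √n × n. Multiplying the contributions gives O(n^2√n log n).

Answer: O(n^2√n log n)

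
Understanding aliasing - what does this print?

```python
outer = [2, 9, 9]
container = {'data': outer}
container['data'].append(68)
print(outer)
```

Key concept: dict holds reference to list.
Step by step:
`outer = [2, 9, 9]` → outer = [2, 9, 9]
`container = {'data': outer}` → container = {'data': [2, 9, 9]}
`container['data'].append(68)` → outer = [2, 9, 9, 68]; container = {'data': [2, 9, 9, 68]}
`print(outer)` → prints [2, 9, 9, 68]

Answer: [2, 9, 9, 68]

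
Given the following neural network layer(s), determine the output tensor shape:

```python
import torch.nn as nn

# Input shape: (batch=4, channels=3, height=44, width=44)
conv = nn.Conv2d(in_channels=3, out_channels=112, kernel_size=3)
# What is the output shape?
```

Input: (4, 3, 44, 44) -> Output: (4, 112, 42, 42)

Answer: (4, 112, 42, 42)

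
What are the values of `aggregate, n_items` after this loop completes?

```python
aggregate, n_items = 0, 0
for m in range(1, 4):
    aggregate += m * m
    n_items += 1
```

Sum of squares and count
`aggregate, n_items` takes the values: (0, 0) → (1, 0) → (1, 1) → (5, 1) → (5, 2) → (14, 2) → (14, 3)

Answer: 14, 3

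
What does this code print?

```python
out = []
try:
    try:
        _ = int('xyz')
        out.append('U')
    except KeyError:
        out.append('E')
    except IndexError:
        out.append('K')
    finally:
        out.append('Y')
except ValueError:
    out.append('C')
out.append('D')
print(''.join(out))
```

Execution trace: 'Y' (inner finally) → 'C' (outer except ValueError) → 'D' (after the try/except). Output: YCD

Answer: YCD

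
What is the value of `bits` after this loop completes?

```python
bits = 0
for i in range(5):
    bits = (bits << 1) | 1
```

Build 5 consecutive 1-bits: 0b11111
`bits` takes the values: 0 → 1 → 3 → 7 → 15 → 31

Answer: 31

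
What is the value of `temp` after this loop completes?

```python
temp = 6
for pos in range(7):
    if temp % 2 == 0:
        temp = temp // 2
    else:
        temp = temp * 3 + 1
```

Collatz-style transformation from 6
`temp` takes the values: 6 → 3 → 10 → 5 → 16 → 8 → 4 → 2

Answer: 2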